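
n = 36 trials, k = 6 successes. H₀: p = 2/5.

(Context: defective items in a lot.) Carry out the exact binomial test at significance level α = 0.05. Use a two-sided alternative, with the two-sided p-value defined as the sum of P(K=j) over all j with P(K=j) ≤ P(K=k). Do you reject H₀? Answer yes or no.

reject H₀: yes

Exact binomial: n=36, k=6, p₀=2/5=0.4000
P(X=j) = C(n,j)·p₀^j·(1−p₀)^(n−j); p = Σ P(X=j) over j with P(X=j) ≤ P(X=6)
p-value (two-sided) = 0.00352
At α=0.05: p < α → reject H₀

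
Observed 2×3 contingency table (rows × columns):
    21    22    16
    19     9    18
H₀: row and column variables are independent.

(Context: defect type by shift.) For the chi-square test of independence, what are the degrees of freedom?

df = (r−1)(c−1) = (2−1)·(3−1) = 2

degrees of freedom = 2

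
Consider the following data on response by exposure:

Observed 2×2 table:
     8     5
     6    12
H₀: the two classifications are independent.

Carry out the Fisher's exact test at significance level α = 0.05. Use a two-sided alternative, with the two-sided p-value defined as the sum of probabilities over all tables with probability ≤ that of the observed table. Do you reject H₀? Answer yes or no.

reject H₀: no

Margins: r₁=13, r₂=18, c₁=14, c₂=17, n=31
p_obs = C(13,8)·C(18,6)/C(31,14); sum pmf over tables with pmf ≤ p_obs
p-value (two-sided) = 0.15696
At α=0.05: p ≥ α → fail to reject H₀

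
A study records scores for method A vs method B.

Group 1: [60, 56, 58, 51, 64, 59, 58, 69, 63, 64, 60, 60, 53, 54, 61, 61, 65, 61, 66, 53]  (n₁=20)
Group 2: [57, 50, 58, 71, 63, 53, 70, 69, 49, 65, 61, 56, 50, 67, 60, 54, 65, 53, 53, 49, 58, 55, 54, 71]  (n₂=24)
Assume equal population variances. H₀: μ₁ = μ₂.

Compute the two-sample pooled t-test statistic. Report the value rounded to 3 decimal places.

x̄₁=59.800, s₁=4.731, n₁=20
x̄₂=58.792, s₂=7.271, n₂=24
s_p² = [19·4.731² + 23·7.271²]/42 = 39.0752
SE = √(s_p²·(1/20+1/24)) = 1.8926
t = (59.800−58.792)/1.8926 = 0.5328
df = 42

test statistic = 0.533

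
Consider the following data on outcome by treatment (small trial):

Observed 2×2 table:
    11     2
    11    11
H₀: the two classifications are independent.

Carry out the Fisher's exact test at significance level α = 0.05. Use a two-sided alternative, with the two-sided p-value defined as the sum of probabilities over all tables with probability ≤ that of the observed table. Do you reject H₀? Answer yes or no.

reject H₀: no

Margins: r₁=13, r₂=22, c₁=22, c₂=13, n=35
p_obs = C(13,11)·C(22,11)/C(35,22); sum pmf over tables with pmf ≤ p_obs
p-value (two-sided) = 0.07011
At α=0.05: p ≥ α → fail to reject H₀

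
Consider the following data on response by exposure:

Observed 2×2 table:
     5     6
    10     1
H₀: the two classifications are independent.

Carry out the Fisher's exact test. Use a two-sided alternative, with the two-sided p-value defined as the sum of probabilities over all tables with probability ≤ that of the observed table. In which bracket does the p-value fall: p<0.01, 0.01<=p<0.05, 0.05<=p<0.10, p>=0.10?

Margins: r₁=11, r₂=11, c₁=15, c₂=7, n=22
p_obs = C(11,5)·C(11,10)/C(22,15); sum pmf over tables with pmf ≤ p_obs
p-value (two-sided) = 0.06347
→ bracket: 0.05<=p<0.10

p-value bracket: 0.05<=p<0.10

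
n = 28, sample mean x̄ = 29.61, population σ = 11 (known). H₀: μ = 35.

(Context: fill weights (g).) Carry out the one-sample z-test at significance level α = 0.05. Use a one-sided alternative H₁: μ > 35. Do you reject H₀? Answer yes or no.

SE = σ/√n = 11/√28 = 2.0788
z = (x̄−μ₀)/SE = (29.61−35)/2.0788 = -2.5928
p-value (one-sided, H₁ greater) = 0.99524
At α=0.05: p ≥ α → fail to reject H₀

reject H₀: no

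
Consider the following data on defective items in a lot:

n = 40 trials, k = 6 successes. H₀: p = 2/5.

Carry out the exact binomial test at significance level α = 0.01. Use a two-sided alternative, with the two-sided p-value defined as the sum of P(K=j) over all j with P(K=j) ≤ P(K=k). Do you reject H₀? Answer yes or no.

Exact binomial: n=40, k=6, p₀=2/5=0.4000
P(X=j) = C(n,j)·p₀^j·(1−p₀)^(n−j); p = Σ P(X=j) over j with P(X=j) ≤ P(X=6)
p-value (two-sided) = 0.00100
At α=0.01: p < α → reject H₀

reject H₀: yes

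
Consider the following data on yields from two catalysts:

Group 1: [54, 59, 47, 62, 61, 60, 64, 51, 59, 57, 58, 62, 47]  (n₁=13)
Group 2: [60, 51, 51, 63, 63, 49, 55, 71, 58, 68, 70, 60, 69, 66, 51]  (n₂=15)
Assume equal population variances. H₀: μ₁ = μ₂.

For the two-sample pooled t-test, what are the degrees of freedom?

df = n₁ + n₂ − 2 = 13 + 15 − 2 = 26

degrees of freedom = 26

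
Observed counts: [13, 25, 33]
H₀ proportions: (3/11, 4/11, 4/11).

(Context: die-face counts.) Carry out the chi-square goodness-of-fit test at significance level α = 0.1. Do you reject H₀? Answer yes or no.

reject H₀: no

n = 71; E_i = n·p_i = [19.36, 25.82, 25.82]
χ² = (13−19.36)²/19.36 + (25−25.82)²/25.82 + (33−25.82)²/25.82 = 4.1150
df = 2
p-value (upper-tail) = 0.12777
At α=0.1: p ≥ α → fail to reject H₀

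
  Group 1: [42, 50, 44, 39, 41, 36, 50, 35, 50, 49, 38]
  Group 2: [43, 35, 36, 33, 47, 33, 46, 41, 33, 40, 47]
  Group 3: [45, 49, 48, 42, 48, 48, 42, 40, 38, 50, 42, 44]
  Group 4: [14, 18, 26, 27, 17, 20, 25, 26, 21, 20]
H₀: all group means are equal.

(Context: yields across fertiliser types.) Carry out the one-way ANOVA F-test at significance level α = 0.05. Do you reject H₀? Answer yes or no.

reject H₀: yes

Group means [43.09, 39.45, 44.67, 21.40], grand mean 37.682
SSB = Σnᵢ(x̄ᵢ−x̄)² = 3592.842; SSW = ΣΣ(x−x̄ᵢ)² = 1016.703
MSB = 3592.842/3 = 1197.6141; MSW = 1016.703/40 = 25.4176
F = MSB/MSW = 47.1176
df = (3, 40)
p-value (upper-tail) = 0.00000
At α=0.05: p < α → reject H₀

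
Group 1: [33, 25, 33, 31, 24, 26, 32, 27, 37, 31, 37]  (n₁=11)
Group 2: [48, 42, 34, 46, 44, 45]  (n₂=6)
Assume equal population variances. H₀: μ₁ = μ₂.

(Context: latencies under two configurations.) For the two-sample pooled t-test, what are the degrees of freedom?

degrees of freedom = 15

df = n₁ + n₂ − 2 = 11 + 6 − 2 = 15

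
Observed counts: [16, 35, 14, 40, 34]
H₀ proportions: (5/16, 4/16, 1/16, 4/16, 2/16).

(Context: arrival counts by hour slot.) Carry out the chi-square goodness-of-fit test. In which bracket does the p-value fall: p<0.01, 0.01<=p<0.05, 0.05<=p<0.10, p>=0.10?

n = 139; E_i = n·p_i = [43.44, 34.75, 8.69, 34.75, 17.38]
χ² = (16−43.44)²/43.44 + (35−34.75)²/34.75 + (14−8.69)²/8.69 + (40−34.75)²/34.75 + (34−17.38)²/17.38 = 37.2820
df = 4
p-value (upper-tail) = 0.00000
→ bracket: p<0.01

p-value bracket: p<0.01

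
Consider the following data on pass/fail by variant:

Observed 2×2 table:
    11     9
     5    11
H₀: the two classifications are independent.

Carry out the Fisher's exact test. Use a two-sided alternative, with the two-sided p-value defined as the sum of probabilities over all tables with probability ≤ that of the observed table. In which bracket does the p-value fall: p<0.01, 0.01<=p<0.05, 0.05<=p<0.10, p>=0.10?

Margins: r₁=20, r₂=16, c₁=16, c₂=20, n=36
p_obs = C(20,11)·C(16,5)/C(36,16); sum pmf over tables with pmf ≤ p_obs
p-value (two-sided) = 0.19141
→ bracket: p>=0.10

p-value bracket: p>=0.10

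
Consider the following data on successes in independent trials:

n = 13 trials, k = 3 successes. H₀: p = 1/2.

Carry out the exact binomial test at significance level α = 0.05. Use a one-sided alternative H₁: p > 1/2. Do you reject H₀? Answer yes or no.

Exact binomial: n=13, k=3, p₀=1/2=0.5000
P(X≥3) from Σ C(n,i)·p₀^i·(1−p₀)^(n−i)
p-value (one-sided, H₁ greater) = 0.98877
At α=0.05: p ≥ α → fail to reject H₀

reject H₀: no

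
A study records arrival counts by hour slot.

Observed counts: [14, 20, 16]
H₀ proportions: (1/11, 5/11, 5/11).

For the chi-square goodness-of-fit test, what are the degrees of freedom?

degrees of freedom = 2

df = k − 1 = 3 − 1 = 2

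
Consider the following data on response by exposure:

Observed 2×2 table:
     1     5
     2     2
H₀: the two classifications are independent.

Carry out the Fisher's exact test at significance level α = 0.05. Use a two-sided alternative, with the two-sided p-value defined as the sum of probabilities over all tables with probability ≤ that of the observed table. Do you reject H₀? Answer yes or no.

reject H₀: no

Margins: r₁=6, r₂=4, c₁=3, c₂=7, n=10
p_obs = C(6,1)·C(4,2)/C(10,3); sum pmf over tables with pmf ≤ p_obs
p-value (two-sided) = 0.50000
At α=0.05: p ≥ α → fail to reject H₀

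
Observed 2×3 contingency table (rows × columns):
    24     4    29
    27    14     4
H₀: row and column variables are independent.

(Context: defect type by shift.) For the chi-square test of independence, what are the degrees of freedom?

degrees of freedom = 2

df = (r−1)(c−1) = (2−1)·(3−1) = 2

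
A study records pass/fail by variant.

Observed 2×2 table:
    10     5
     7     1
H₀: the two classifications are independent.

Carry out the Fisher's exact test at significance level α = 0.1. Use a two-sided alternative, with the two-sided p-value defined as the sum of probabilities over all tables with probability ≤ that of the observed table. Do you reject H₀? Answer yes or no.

reject H₀: no

Margins: r₁=15, r₂=8, c₁=17, c₂=6, n=23
p_obs = C(15,10)·C(8,7)/C(23,17); sum pmf over tables with pmf ≤ p_obs
p-value (two-sided) = 0.36898
At α=0.1: p ≥ α → fail to reject H₀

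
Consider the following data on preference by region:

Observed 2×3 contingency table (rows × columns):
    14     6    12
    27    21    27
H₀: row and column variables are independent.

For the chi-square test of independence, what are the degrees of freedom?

degrees of freedom = 2

df = (r−1)(c−1) = (2−1)·(3−1) = 2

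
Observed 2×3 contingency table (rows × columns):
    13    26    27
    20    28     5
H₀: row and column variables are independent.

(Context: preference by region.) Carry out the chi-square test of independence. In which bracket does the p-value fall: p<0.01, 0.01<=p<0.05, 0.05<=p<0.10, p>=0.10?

p-value bracket: p<0.01

Row totals [66, 53], col totals [33, 54, 32], n=119
χ² = (13−18.30)²/18.30 + (26−29.95)²/29.95 + (27−17.75)²/17.75 + (20−14.70)²/14.70 + (28−24.05)²/24.05 + (5−14.25)²/14.25 = 15.4481
df = 2
p-value (upper-tail) = 0.00044
→ bracket: p<0.01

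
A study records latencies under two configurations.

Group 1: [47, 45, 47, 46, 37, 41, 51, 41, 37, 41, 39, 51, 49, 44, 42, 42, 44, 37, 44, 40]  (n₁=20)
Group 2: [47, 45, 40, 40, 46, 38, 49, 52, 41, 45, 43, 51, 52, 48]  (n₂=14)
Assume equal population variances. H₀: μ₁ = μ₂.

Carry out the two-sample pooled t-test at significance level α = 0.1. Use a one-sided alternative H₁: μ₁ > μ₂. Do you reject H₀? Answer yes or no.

x̄₁=43.250, s₁=4.339, n₁=20
x̄₂=45.500, s₂=4.637, n₂=14
s_p² = [19·4.339² + 13·4.637²]/32 = 19.9141
SE = √(s_p²·(1/20+1/14)) = 1.5550
t = (43.250−45.500)/1.5550 = -1.4469
df = 32
p-value (one-sided, H₁ greater) = 0.92118
At α=0.1: p ≥ α → fail to reject H₀

reject H₀: no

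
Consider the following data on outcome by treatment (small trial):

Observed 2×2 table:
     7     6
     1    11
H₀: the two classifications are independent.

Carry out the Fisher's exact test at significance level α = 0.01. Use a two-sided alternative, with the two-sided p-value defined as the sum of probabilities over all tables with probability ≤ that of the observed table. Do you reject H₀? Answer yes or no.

reject H₀: no

Margins: r₁=13, r₂=12, c₁=8, c₂=17, n=25
p_obs = C(13,7)·C(12,1)/C(25,8); sum pmf over tables with pmf ≤ p_obs
p-value (two-sided) = 0.03021
At α=0.01: p ≥ α → fail to reject H₀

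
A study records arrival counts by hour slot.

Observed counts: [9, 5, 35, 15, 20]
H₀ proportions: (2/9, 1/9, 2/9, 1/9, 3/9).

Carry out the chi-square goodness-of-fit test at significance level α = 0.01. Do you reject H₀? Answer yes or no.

reject H₀: yes

n = 84; E_i = n·p_i = [18.67, 9.33, 18.67, 9.33, 28.00]
χ² = (9−18.67)²/18.67 + (5−9.33)²/9.33 + (35−18.67)²/18.67 + (15−9.33)²/9.33 + (20−28.00)²/28.00 = 27.0357
df = 4
p-value (upper-tail) = 0.00002
At α=0.01: p < α → reject H₀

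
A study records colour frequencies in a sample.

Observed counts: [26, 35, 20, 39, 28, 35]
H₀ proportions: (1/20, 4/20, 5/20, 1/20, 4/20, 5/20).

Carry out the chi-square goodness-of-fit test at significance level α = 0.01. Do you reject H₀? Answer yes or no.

reject H₀: yes

n = 183; E_i = n·p_i = [9.15, 36.60, 45.75, 9.15, 36.60, 45.75]
χ² = (26−9.15)²/9.15 + (35−36.60)²/36.60 + (20−45.75)²/45.75 + (39−9.15)²/9.15 + (28−36.60)²/36.60 + (35−45.75)²/45.75 = 147.5191
df = 5
p-value (upper-tail) = 0.00000
At α=0.01: p < α → reject H₀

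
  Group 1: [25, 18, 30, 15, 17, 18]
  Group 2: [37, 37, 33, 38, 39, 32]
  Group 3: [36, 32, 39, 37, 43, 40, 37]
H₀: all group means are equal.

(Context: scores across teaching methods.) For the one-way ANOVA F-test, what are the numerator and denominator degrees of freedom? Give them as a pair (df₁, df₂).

k = 3 groups, N = 19 total
df = (k−1, N−k) = (3−1, 19−3) = (2, 16)

degrees of freedom = [2, 16]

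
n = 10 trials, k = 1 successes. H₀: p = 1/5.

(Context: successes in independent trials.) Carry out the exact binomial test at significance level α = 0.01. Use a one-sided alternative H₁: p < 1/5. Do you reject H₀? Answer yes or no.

reject H₀: no

Exact binomial: n=10, k=1, p₀=1/5=0.2000
P(X≤1) from Σ C(n,i)·p₀^i·(1−p₀)^(n−i)
p-value (one-sided, H₁ less) = 0.37581
At α=0.01: p ≥ α → fail to reject H₀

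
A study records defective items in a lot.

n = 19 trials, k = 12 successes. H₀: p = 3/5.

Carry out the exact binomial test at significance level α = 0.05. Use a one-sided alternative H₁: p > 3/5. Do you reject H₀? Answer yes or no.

reject H₀: no

Exact binomial: n=19, k=12, p₀=3/5=0.6000
P(X≥12) from Σ C(n,i)·p₀^i·(1−p₀)^(n−i)
p-value (one-sided, H₁ greater) = 0.48778
At α=0.05: p ≥ α → fail to reject H₀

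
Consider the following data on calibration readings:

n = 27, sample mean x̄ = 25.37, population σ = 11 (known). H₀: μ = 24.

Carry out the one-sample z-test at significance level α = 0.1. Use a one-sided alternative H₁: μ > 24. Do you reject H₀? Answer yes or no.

SE = σ/√n = 11/√27 = 2.1170
z = (x̄−μ₀)/SE = (25.37−24)/2.1170 = 0.6472
p-value (one-sided, H₁ greater) = 0.25877
At α=0.1: p ≥ α → fail to reject H₀

reject H₀: no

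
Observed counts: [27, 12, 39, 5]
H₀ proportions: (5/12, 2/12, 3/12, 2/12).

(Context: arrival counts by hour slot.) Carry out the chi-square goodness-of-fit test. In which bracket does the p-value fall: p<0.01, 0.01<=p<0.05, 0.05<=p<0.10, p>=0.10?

n = 83; E_i = n·p_i = [34.58, 13.83, 20.75, 13.83]
χ² = (27−34.58)²/34.58 + (12−13.83)²/13.83 + (39−20.75)²/20.75 + (5−13.83)²/13.83 = 23.5976
df = 3
p-value (upper-tail) = 0.00003
→ bracket: p<0.01

p-value bracket: p<0.01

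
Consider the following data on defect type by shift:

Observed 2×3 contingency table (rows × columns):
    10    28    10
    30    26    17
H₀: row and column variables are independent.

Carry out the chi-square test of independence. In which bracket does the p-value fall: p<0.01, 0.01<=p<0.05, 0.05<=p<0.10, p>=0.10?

p-value bracket: 0.01<=p<0.05

Row totals [48, 73], col totals [40, 54, 27], n=121
χ² = (10−15.87)²/15.87 + (28−21.42)²/21.42 + (10−10.71)²/10.71 + (30−24.13)²/24.13 + (26−32.58)²/32.58 + (17−16.29)²/16.29 = 7.0234
df = 2
p-value (upper-tail) = 0.02985
→ bracket: 0.01<=p<0.05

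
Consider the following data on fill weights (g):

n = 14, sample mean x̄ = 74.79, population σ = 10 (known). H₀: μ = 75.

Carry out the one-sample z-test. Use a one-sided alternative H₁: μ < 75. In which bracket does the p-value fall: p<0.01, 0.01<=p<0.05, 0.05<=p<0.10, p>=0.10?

p-value bracket: p>=0.10

SE = σ/√n = 10/√14 = 2.6726
z = (x̄−μ₀)/SE = (74.79−75)/2.6726 = -0.0786
p-value (one-sided, H₁ less) = 0.46869
→ bracket: p>=0.10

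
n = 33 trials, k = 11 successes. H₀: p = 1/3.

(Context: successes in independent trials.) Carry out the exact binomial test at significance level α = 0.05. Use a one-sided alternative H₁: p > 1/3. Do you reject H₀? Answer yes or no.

Exact binomial: n=33, k=11, p₀=1/3=0.3333
P(X≥11) from Σ C(n,i)·p₀^i·(1−p₀)^(n−i)
p-value (one-sided, H₁ greater) = 0.56512
At α=0.05: p ≥ α → fail to reject H₀

reject H₀: no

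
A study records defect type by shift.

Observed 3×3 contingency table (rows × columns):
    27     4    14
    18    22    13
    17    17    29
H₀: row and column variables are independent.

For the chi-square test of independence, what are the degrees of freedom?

df = (r−1)(c−1) = (3−1)·(3−1) = 4

degrees of freedom = 4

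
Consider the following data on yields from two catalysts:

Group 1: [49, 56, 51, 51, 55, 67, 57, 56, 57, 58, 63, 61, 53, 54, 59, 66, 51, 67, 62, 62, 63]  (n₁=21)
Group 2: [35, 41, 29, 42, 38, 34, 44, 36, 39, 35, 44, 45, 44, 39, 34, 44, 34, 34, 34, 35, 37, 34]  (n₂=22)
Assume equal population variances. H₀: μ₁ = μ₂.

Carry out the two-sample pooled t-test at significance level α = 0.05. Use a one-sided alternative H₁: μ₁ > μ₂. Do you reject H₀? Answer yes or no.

x̄₁=58.000, s₁=5.505, n₁=21
x̄₂=37.773, s₂=4.514, n₂=22
s_p² = [20·5.505² + 21·4.514²]/41 = 25.2162
SE = √(s_p²·(1/21+1/22)) = 1.5320
t = (58.000−37.773)/1.5320 = 13.2034
df = 41
p-value (one-sided, H₁ greater) = 0.00000
At α=0.05: p < α → reject H₀

reject H₀: yes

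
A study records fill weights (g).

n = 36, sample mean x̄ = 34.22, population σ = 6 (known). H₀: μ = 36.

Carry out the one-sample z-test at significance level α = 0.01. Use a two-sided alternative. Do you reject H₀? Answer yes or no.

reject H₀: no

SE = σ/√n = 6/√36 = 1.0000
z = (x̄−μ₀)/SE = (34.22−36)/1.0000 = -1.7800
p-value (two-sided) = 0.07508
At α=0.01: p ≥ α → fail to reject H₀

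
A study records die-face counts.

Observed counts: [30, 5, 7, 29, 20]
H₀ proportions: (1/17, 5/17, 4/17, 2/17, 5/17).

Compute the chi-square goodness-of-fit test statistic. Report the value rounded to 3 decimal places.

test statistic = 173.854

n = 91; E_i = n·p_i = [5.35, 26.76, 21.41, 10.71, 26.76]
χ² = (30−5.35)²/5.35 + (5−26.76)²/26.76 + (7−21.41)²/21.41 + (29−10.71)²/10.71 + (20−26.76)²/26.76 = 173.8544
df = 4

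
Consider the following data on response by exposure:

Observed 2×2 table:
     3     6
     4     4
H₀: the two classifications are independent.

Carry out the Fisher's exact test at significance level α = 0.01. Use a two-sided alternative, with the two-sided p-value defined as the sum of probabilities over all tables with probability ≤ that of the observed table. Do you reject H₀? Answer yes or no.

reject H₀: no

Margins: r₁=9, r₂=8, c₁=7, c₂=10, n=17
p_obs = C(9,3)·C(8,4)/C(17,7); sum pmf over tables with pmf ≤ p_obs
p-value (two-sided) = 0.63719
At α=0.01: p ≥ α → fail to reject H₀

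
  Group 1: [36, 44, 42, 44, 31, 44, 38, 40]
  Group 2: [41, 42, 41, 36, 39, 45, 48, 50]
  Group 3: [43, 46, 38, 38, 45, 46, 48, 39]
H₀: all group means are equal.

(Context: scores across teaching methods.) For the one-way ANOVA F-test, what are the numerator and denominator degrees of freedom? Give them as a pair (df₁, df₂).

k = 3 groups, N = 24 total
df = (k−1, N−k) = (3−1, 24−3) = (2, 21)

degrees of freedom = [2, 21]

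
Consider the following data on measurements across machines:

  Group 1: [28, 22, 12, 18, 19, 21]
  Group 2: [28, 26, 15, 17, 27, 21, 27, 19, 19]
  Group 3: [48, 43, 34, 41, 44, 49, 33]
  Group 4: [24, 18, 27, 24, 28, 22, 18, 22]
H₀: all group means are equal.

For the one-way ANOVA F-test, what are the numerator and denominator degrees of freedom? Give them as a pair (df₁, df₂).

degrees of freedom = [3, 26]

k = 4 groups, N = 30 total
df = (k−1, N−k) = (4−1, 30−4) = (3, 26)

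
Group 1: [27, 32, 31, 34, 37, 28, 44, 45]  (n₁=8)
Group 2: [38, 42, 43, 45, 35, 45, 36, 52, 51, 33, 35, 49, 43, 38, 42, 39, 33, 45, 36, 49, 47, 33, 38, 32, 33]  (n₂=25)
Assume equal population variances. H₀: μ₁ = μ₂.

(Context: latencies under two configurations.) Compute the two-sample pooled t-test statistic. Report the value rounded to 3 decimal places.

x̄₁=34.750, s₁=6.798, n₁=8
x̄₂=40.480, s₂=6.212, n₂=25
s_p² = [7·6.798² + 24·6.212²]/31 = 40.3142
SE = √(s_p²·(1/8+1/25)) = 2.5791
t = (34.750−40.480)/2.5791 = -2.2217
df = 31

test statistic = -2.222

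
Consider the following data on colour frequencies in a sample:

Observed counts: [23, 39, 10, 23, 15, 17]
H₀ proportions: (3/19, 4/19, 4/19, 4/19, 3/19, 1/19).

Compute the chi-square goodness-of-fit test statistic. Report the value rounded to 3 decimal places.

test statistic = 34.251

n = 127; E_i = n·p_i = [20.05, 26.74, 26.74, 26.74, 20.05, 6.68]
χ² = (23−20.05)²/20.05 + (39−26.74)²/26.74 + (10−26.74)²/26.74 + (23−26.74)²/26.74 + (15−20.05)²/20.05 + (17−6.68)²/6.68 = 34.2507
df = 5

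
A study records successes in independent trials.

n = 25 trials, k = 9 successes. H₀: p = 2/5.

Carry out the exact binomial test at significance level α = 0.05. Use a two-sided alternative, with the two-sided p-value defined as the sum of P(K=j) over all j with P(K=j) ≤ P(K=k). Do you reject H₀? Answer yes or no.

reject H₀: no

Exact binomial: n=25, k=9, p₀=2/5=0.4000
P(X=j) = C(n,j)·p₀^j·(1−p₀)^(n−j); p = Σ P(X=j) over j with P(X=j) ≤ P(X=9)
p-value (two-sided) = 0.83884
At α=0.05: p ≥ α → fail to reject H₀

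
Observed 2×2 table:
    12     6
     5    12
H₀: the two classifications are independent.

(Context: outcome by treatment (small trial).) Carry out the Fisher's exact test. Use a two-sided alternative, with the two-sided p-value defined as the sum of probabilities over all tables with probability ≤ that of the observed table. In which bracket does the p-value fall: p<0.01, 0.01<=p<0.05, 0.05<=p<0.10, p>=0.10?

Margins: r₁=18, r₂=17, c₁=17, c₂=18, n=35
p_obs = C(18,12)·C(17,5)/C(35,17); sum pmf over tables with pmf ≤ p_obs
p-value (two-sided) = 0.04371
→ bracket: 0.01<=p<0.05

p-value bracket: 0.01<=p<0.05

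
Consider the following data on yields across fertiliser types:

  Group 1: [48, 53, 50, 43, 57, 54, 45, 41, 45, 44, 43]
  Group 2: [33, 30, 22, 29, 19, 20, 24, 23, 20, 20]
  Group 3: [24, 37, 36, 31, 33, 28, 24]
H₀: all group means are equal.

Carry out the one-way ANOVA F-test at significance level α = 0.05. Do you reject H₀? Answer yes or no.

Group means [47.55, 24.00, 30.43], grand mean 34.857
SSB = Σnᵢ(x̄ᵢ−x̄)² = 3086.987; SSW = ΣΣ(x−x̄ᵢ)² = 666.442
MSB = 3086.987/2 = 1543.4935; MSW = 666.442/25 = 26.6577
F = MSB/MSW = 57.9006
df = (2, 25)
p-value (upper-tail) = 0.00000
At α=0.05: p < α → reject H₀

reject H₀: yes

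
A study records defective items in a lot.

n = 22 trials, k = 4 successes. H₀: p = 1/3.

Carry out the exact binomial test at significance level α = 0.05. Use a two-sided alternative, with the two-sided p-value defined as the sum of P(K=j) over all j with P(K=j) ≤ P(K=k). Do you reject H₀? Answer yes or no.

Exact binomial: n=22, k=4, p₀=1/3=0.3333
P(X=j) = C(n,j)·p₀^j·(1−p₀)^(n−j); p = Σ P(X=j) over j with P(X=j) ≤ P(X=4)
p-value (two-sided) = 0.17490
At α=0.05: p ≥ α → fail to reject H₀

reject H₀: no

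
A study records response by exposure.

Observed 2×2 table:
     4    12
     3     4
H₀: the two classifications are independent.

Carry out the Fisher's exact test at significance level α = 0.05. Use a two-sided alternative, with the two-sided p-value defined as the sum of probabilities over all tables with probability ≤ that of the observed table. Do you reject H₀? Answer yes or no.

Margins: r₁=16, r₂=7, c₁=7, c₂=16, n=23
p_obs = C(16,4)·C(7,3)/C(23,7); sum pmf over tables with pmf ≤ p_obs
p-value (two-sided) = 0.62584
At α=0.05: p ≥ α → fail to reject H₀

reject H₀: no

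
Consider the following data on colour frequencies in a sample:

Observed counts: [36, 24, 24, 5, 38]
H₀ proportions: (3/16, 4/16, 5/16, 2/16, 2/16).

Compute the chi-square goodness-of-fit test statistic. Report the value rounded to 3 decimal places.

n = 127; E_i = n·p_i = [23.81, 31.75, 39.69, 15.88, 15.88]
χ² = (36−23.81)²/23.81 + (24−31.75)²/31.75 + (24−39.69)²/39.69 + (5−15.88)²/15.88 + (38−15.88)²/15.88 = 52.6157
df = 4

test statistic = 52.616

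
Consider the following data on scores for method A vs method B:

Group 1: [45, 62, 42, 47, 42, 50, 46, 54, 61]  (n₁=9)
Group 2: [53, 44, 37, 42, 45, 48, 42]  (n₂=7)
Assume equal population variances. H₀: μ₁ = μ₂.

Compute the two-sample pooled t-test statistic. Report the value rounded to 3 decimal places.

test statistic = 1.638

x̄₁=49.889, s₁=7.574, n₁=9
x̄₂=44.429, s₂=5.062, n₂=7
s_p² = [8·7.574² + 6·5.062²]/14 = 43.7574
SE = √(s_p²·(1/9+1/7)) = 3.3336
t = (49.889−44.429)/3.3336 = 1.6380
df = 14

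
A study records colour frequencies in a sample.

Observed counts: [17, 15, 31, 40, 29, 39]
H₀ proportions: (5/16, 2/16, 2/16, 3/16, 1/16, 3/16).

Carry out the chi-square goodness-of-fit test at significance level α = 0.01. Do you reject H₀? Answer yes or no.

n = 171; E_i = n·p_i = [53.44, 21.38, 21.38, 32.06, 10.69, 32.06]
χ² = (17−53.44)²/53.44 + (15−21.38)²/21.38 + (31−21.38)²/21.38 + (40−32.06)²/32.06 + (29−10.69)²/10.69 + (39−32.06)²/32.06 = 65.9248
df = 5
p-value (upper-tail) = 0.00000
At α=0.01: p < α → reject H₀

reject H₀: yes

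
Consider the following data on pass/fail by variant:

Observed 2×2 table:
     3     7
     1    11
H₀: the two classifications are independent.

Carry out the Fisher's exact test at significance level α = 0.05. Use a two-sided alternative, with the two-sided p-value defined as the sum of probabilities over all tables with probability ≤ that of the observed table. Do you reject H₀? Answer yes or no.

reject H₀: no

Margins: r₁=10, r₂=12, c₁=4, c₂=18, n=22
p_obs = C(10,3)·C(12,1)/C(22,4); sum pmf over tables with pmf ≤ p_obs
p-value (two-sided) = 0.29323
At α=0.05: p ≥ α → fail to reject H₀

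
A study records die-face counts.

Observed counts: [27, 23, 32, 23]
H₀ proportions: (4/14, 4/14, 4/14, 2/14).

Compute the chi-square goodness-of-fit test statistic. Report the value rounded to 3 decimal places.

n = 105; E_i = n·p_i = [30.00, 30.00, 30.00, 15.00]
χ² = (27−30.00)²/30.00 + (23−30.00)²/30.00 + (32−30.00)²/30.00 + (23−15.00)²/15.00 = 6.3333
df = 3

test statistic = 6.333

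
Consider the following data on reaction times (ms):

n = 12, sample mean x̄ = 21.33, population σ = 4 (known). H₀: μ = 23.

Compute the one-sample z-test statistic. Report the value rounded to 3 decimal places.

SE = σ/√n = 4/√12 = 1.1547
z = (x̄−μ₀)/SE = (21.33−23)/1.1547 = -1.4463

test statistic = -1.446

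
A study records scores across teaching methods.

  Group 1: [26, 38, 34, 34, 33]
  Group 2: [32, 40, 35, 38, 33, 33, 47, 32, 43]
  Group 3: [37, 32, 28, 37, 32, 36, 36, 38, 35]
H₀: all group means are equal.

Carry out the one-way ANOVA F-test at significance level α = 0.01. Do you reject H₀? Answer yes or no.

reject H₀: no

Group means [33.00, 37.00, 34.56], grand mean 35.174
SSB = Σnᵢ(x̄ᵢ−x̄)² = 57.082; SSW = ΣΣ(x−x̄ᵢ)² = 392.222
MSB = 57.082/2 = 28.5411; MSW = 392.222/20 = 19.6111
F = MSB/MSW = 1.4554
df = (2, 20)
p-value (upper-tail) = 0.25699
At α=0.01: p ≥ α → fail to reject H₀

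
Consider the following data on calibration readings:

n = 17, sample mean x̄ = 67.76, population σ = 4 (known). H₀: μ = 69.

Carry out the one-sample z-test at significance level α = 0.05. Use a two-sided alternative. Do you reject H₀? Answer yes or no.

reject H₀: no

SE = σ/√n = 4/√17 = 0.9701
z = (x̄−μ₀)/SE = (67.76−69)/0.9701 = -1.2782
p-value (two-sided) = 0.20119
At α=0.05: p ≥ α → fail to reject H₀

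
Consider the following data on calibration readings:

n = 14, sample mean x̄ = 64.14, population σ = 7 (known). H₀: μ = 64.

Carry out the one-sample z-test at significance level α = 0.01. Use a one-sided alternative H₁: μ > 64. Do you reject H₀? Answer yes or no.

reject H₀: no

SE = σ/√n = 7/√14 = 1.8708
z = (x̄−μ₀)/SE = (64.14−64)/1.8708 = 0.0748
p-value (one-sided, H₁ greater) = 0.47017
At α=0.01: p ≥ α → fail to reject H₀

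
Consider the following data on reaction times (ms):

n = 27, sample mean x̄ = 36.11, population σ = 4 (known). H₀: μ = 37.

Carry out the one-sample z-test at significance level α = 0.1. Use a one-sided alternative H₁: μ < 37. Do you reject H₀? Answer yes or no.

SE = σ/√n = 4/√27 = 0.7698
z = (x̄−μ₀)/SE = (36.11−37)/0.7698 = -1.1561
p-value (one-sided, H₁ less) = 0.12381
At α=0.1: p ≥ α → fail to reject H₀

reject H₀: no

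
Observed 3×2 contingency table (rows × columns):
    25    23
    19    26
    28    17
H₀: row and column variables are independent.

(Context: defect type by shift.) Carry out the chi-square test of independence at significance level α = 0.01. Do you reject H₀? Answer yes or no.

reject H₀: no

Row totals [48, 45, 45], col totals [72, 66], n=138
χ² = (25−25.04)²/25.04 + (23−22.96)²/22.96 + (19−23.48)²/23.48 + (26−21.52)²/21.52 + (28−23.48)²/23.48 + (17−21.52)²/21.52 = 3.6071
df = 2
p-value (upper-tail) = 0.16472
At α=0.01: p ≥ α → fail to reject H₀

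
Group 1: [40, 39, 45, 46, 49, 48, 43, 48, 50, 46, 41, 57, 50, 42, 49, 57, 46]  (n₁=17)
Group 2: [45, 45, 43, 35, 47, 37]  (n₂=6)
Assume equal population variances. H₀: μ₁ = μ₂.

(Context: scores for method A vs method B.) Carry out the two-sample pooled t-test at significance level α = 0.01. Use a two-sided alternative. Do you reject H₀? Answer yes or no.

reject H₀: no

x̄₁=46.824, s₁=5.151, n₁=17
x̄₂=42.000, s₂=4.858, n₂=6
s_p² = [16·5.151² + 5·4.858²]/21 = 25.8319
SE = √(s_p²·(1/17+1/6)) = 2.4135
t = (46.824−42.000)/2.4135 = 1.9986
df = 21
p-value (two-sided) = 0.05876
At α=0.01: p ≥ α → fail to reject H₀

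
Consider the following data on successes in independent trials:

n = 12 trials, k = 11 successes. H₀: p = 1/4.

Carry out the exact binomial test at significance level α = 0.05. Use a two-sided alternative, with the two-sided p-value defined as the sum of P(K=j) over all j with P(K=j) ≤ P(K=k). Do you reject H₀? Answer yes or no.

Exact binomial: n=12, k=11, p₀=1/4=0.2500
P(X=j) = C(n,j)·p₀^j·(1−p₀)^(n−j); p = Σ P(X=j) over j with P(X=j) ≤ P(X=11)
p-value (two-sided) = 0.00000
At α=0.05: p < α → reject H₀

reject H₀: yes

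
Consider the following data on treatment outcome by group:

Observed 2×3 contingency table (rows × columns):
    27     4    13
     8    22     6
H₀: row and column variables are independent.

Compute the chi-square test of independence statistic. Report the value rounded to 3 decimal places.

Row totals [44, 36], col totals [35, 26, 19], n=80
χ² = (27−19.25)²/19.25 + (4−14.30)²/14.30 + (13−10.45)²/10.45 + (8−15.75)²/15.75 + (22−11.70)²/11.70 + (6−8.55)²/8.55 = 24.8028
df = 2

test statistic = 24.803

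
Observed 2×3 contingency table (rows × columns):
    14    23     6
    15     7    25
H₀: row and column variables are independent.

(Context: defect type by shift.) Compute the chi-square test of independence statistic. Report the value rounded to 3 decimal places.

Row totals [43, 47], col totals [29, 30, 31], n=90
χ² = (14−13.86)²/13.86 + (23−14.33)²/14.33 + (6−14.81)²/14.81 + (15−15.14)²/15.14 + (7−15.67)²/15.67 + (25−16.19)²/16.19 = 20.0749
df = 2

test statistic = 20.075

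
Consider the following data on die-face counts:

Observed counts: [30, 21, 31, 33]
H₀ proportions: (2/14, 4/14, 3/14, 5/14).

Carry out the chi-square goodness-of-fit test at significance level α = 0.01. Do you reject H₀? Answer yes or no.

reject H₀: yes

n = 115; E_i = n·p_i = [16.43, 32.86, 24.64, 41.07]
χ² = (30−16.43)²/16.43 + (21−32.86)²/32.86 + (31−24.64)²/24.64 + (33−41.07)²/41.07 = 18.7162
df = 3
p-value (upper-tail) = 0.00031
At α=0.01: p < α → reject H₀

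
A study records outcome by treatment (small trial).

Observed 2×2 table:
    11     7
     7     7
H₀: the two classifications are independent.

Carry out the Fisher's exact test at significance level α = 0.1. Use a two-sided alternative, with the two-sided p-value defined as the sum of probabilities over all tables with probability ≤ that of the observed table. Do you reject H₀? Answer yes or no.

Margins: r₁=18, r₂=14, c₁=18, c₂=14, n=32
p_obs = C(18,11)·C(14,7)/C(32,18); sum pmf over tables with pmf ≤ p_obs
p-value (two-sided) = 0.72127
At α=0.1: p ≥ α → fail to reject H₀

reject H₀: no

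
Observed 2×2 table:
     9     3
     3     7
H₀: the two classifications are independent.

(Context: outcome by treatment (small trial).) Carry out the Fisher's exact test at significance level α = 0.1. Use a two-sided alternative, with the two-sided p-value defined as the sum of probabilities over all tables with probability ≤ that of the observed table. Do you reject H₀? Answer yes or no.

Margins: r₁=12, r₂=10, c₁=12, c₂=10, n=22
p_obs = C(12,9)·C(10,3)/C(22,12); sum pmf over tables with pmf ≤ p_obs
p-value (two-sided) = 0.08356
At α=0.1: p < α → reject H₀

reject H₀: yes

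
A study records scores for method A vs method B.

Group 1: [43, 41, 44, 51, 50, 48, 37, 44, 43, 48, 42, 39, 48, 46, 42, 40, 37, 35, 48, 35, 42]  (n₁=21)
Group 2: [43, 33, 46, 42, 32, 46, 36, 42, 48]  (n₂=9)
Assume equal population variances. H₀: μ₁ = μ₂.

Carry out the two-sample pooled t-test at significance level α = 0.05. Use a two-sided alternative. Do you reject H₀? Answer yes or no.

x̄₁=43.000, s₁=4.775, n₁=21
x̄₂=40.889, s₂=5.862, n₂=9
s_p² = [20·4.775² + 8·5.862²]/28 = 26.1032
SE = √(s_p²·(1/21+1/9)) = 2.0355
t = (43.000−40.889)/2.0355 = 1.0371
df = 28
p-value (two-sided) = 0.30855
At α=0.05: p ≥ α → fail to reject H₀

reject H₀: no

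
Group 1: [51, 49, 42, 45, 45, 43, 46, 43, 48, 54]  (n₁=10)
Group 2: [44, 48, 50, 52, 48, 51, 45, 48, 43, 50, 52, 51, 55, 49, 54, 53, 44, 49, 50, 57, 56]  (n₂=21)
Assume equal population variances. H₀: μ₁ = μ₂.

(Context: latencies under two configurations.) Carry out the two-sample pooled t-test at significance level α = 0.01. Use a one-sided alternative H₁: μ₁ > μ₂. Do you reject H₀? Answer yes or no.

reject H₀: no

x̄₁=46.600, s₁=3.864, n₁=10
x̄₂=49.952, s₂=3.905, n₂=21
s_p² = [9·3.864² + 20·3.905²]/29 = 15.1501
SE = √(s_p²·(1/10+1/21)) = 1.4955
t = (46.600−49.952)/1.4955 = -2.2417
df = 29
p-value (one-sided, H₁ greater) = 0.98360
At α=0.01: p ≥ α → fail to reject H₀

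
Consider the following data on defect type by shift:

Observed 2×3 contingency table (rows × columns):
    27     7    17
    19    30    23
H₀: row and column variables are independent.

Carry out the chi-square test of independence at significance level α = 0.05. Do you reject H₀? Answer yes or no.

reject H₀: yes

Row totals [51, 72], col totals [46, 37, 40], n=123
χ² = (27−19.07)²/19.07 + (7−15.34)²/15.34 + (17−16.59)²/16.59 + (19−26.93)²/26.93 + (30−21.66)²/21.66 + (23−23.41)²/23.41 = 13.3937
df = 2
p-value (upper-tail) = 0.00123
At α=0.05: p < α → reject H₀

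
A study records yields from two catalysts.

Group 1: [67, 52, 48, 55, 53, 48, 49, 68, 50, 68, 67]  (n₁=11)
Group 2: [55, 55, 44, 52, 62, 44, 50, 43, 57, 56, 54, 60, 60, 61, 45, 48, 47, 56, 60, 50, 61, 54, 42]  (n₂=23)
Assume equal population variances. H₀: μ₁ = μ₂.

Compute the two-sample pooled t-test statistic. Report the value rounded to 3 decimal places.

test statistic = 1.483

x̄₁=56.818, s₁=8.727, n₁=11
x̄₂=52.870, s₂=6.490, n₂=23
s_p² = [10·8.727² + 22·6.490²]/32 = 52.7577
SE = √(s_p²·(1/11+1/23)) = 2.6627
t = (56.818−52.870)/2.6627 = 1.4829
df = 32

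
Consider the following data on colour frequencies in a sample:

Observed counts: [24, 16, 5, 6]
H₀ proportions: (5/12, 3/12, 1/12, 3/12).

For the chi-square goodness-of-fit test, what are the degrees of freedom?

df = k − 1 = 4 − 1 = 3

degrees of freedom = 3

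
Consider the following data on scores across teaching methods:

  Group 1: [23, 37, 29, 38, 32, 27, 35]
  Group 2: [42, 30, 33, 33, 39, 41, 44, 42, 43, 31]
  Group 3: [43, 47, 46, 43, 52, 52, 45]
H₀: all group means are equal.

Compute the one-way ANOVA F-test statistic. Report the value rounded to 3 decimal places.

Group means [31.57, 37.80, 46.86], grand mean 38.625
SSB = Σnᵢ(x̄ᵢ−x̄)² = 829.454; SSW = ΣΣ(x−x̄ᵢ)² = 536.171
MSB = 829.454/2 = 414.7268; MSW = 536.171/21 = 25.5320
F = MSB/MSW = 16.2434
df = (2, 21)

test statistic = 16.243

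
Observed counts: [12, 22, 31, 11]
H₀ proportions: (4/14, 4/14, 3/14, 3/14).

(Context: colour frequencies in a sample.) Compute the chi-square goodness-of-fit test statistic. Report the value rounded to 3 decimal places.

n = 76; E_i = n·p_i = [21.71, 21.71, 16.29, 16.29]
χ² = (12−21.71)²/21.71 + (22−21.71)²/21.71 + (31−16.29)²/16.29 + (11−16.29)²/16.29 = 19.3596
df = 3

test statistic = 19.360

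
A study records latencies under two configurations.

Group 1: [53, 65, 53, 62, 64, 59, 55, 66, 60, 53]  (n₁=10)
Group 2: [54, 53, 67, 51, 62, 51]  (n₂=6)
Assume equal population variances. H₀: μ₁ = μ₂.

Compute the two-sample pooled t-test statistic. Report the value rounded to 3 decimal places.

x̄₁=59.000, s₁=5.207, n₁=10
x̄₂=56.333, s₂=6.623, n₂=6
s_p² = [9·5.207² + 5·6.623²]/14 = 33.0952
SE = √(s_p²·(1/10+1/6)) = 2.9708
t = (59.000−56.333)/2.9708 = 0.8976
df = 14

test statistic = 0.898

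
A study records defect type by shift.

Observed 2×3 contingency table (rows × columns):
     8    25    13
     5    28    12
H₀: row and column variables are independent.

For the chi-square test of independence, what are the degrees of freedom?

df = (r−1)(c−1) = (2−1)·(3−1) = 2

degrees of freedom = 2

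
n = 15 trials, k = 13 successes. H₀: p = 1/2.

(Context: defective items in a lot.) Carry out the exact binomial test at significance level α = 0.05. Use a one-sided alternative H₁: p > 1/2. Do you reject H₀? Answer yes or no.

Exact binomial: n=15, k=13, p₀=1/2=0.5000
P(X≥13) from Σ C(n,i)·p₀^i·(1−p₀)^(n−i)
p-value (one-sided, H₁ greater) = 0.00369
At α=0.05: p < α → reject H₀

reject H₀: yes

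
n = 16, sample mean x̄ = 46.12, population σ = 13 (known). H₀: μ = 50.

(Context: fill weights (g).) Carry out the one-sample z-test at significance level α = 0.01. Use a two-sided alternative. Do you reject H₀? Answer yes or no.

SE = σ/√n = 13/√16 = 3.2500
z = (x̄−μ₀)/SE = (46.12−50)/3.2500 = -1.1938
p-value (two-sided) = 0.23254
At α=0.01: p ≥ α → fail to reject H₀

reject H₀: no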